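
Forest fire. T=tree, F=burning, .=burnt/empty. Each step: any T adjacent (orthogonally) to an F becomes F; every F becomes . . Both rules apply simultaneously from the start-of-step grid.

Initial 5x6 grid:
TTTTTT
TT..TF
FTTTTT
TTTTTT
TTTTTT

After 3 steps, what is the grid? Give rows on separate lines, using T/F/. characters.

Step 1: 6 trees catch fire, 2 burn out
  TTTTTF
  FT..F.
  .FTTTF
  FTTTTT
  TTTTTT
Step 2: 8 trees catch fire, 6 burn out
  FTTTF.
  .F....
  ..FTF.
  .FTTTF
  FTTTTT
Step 3: 7 trees catch fire, 8 burn out
  .FTF..
  ......
  ...F..
  ..FTF.
  .FTTTF

.FTF..
......
...F..
..FTF.
.FTTTF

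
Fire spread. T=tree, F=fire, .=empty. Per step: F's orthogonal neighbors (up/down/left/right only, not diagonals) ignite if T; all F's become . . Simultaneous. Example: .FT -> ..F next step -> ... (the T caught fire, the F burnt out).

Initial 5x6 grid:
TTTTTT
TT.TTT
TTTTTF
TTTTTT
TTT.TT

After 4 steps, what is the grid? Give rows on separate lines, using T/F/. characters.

Step 1: 3 trees catch fire, 1 burn out
  TTTTTT
  TT.TTF
  TTTTF.
  TTTTTF
  TTT.TT
Step 2: 5 trees catch fire, 3 burn out
  TTTTTF
  TT.TF.
  TTTF..
  TTTTF.
  TTT.TF
Step 3: 5 trees catch fire, 5 burn out
  TTTTF.
  TT.F..
  TTF...
  TTTF..
  TTT.F.
Step 4: 3 trees catch fire, 5 burn out
  TTTF..
  TT....
  TF....
  TTF...
  TTT...

TTTF..
TT....
TF....
TTF...
TTT...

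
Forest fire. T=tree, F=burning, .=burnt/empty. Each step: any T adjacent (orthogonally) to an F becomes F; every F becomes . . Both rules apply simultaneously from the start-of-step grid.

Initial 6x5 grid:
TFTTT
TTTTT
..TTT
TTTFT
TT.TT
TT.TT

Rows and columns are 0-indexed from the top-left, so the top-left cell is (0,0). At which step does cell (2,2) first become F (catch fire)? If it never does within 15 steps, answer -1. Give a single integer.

Step 1: cell (2,2)='T' (+7 fires, +2 burnt)
Step 2: cell (2,2)='F' (+9 fires, +7 burnt)
  -> target ignites at step 2
Step 3: cell (2,2)='.' (+5 fires, +9 burnt)
Step 4: cell (2,2)='.' (+2 fires, +5 burnt)
Step 5: cell (2,2)='.' (+1 fires, +2 burnt)
Step 6: cell (2,2)='.' (+0 fires, +1 burnt)
  fire out at step 6

2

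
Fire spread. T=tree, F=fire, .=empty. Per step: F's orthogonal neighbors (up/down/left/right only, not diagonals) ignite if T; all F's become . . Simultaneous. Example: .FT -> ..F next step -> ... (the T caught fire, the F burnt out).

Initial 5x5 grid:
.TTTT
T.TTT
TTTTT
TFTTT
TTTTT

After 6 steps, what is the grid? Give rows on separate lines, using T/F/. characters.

Step 1: 4 trees catch fire, 1 burn out
  .TTTT
  T.TTT
  TFTTT
  F.FTT
  TFTTT
Step 2: 5 trees catch fire, 4 burn out
  .TTTT
  T.TTT
  F.FTT
  ...FT
  F.FTT
Step 3: 5 trees catch fire, 5 burn out
  .TTTT
  F.FTT
  ...FT
  ....F
  ...FT
Step 4: 4 trees catch fire, 5 burn out
  .TFTT
  ...FT
  ....F
  .....
  ....F
Step 5: 3 trees catch fire, 4 burn out
  .F.FT
  ....F
  .....
  .....
  .....
Step 6: 1 trees catch fire, 3 burn out
  ....F
  .....
  .....
  .....
  .....

....F
.....
.....
.....
.....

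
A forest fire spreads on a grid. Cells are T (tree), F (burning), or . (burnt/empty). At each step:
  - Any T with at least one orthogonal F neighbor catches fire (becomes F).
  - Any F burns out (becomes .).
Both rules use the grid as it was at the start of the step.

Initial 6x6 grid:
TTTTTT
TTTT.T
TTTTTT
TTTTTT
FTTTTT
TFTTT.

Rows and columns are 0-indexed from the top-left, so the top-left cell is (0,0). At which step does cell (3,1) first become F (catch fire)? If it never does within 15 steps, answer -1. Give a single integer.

Step 1: cell (3,1)='T' (+4 fires, +2 burnt)
Step 2: cell (3,1)='F' (+4 fires, +4 burnt)
  -> target ignites at step 2
Step 3: cell (3,1)='.' (+5 fires, +4 burnt)
Step 4: cell (3,1)='.' (+5 fires, +5 burnt)
Step 5: cell (3,1)='.' (+5 fires, +5 burnt)
Step 6: cell (3,1)='.' (+4 fires, +5 burnt)
Step 7: cell (3,1)='.' (+2 fires, +4 burnt)
Step 8: cell (3,1)='.' (+2 fires, +2 burnt)
Step 9: cell (3,1)='.' (+1 fires, +2 burnt)
Step 10: cell (3,1)='.' (+0 fires, +1 burnt)
  fire out at step 10

2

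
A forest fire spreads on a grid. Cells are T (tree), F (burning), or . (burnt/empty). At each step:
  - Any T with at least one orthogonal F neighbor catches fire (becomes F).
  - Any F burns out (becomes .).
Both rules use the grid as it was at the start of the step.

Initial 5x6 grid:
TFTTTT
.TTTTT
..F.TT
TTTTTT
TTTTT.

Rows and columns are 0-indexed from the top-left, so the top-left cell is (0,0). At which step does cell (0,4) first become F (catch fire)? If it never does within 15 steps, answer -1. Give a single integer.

Step 1: cell (0,4)='T' (+5 fires, +2 burnt)
Step 2: cell (0,4)='T' (+5 fires, +5 burnt)
Step 3: cell (0,4)='F' (+6 fires, +5 burnt)
  -> target ignites at step 3
Step 4: cell (0,4)='.' (+6 fires, +6 burnt)
Step 5: cell (0,4)='.' (+1 fires, +6 burnt)
Step 6: cell (0,4)='.' (+0 fires, +1 burnt)
  fire out at step 6

3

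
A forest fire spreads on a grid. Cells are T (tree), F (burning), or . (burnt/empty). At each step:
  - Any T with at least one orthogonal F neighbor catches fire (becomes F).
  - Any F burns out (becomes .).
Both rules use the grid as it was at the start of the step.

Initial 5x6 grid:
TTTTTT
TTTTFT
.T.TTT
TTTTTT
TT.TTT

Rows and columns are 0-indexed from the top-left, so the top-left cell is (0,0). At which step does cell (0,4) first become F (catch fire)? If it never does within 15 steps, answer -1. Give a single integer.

Step 1: cell (0,4)='F' (+4 fires, +1 burnt)
  -> target ignites at step 1
Step 2: cell (0,4)='.' (+6 fires, +4 burnt)
Step 3: cell (0,4)='.' (+5 fires, +6 burnt)
Step 4: cell (0,4)='.' (+6 fires, +5 burnt)
Step 5: cell (0,4)='.' (+2 fires, +6 burnt)
Step 6: cell (0,4)='.' (+2 fires, +2 burnt)
Step 7: cell (0,4)='.' (+1 fires, +2 burnt)
Step 8: cell (0,4)='.' (+0 fires, +1 burnt)
  fire out at step 8

1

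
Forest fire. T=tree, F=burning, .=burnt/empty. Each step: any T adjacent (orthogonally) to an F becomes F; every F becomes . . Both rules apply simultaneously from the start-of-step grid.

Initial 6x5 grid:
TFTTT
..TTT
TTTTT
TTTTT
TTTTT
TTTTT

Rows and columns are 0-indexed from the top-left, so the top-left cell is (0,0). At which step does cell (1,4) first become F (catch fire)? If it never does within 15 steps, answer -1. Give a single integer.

Step 1: cell (1,4)='T' (+2 fires, +1 burnt)
Step 2: cell (1,4)='T' (+2 fires, +2 burnt)
Step 3: cell (1,4)='T' (+3 fires, +2 burnt)
Step 4: cell (1,4)='F' (+4 fires, +3 burnt)
  -> target ignites at step 4
Step 5: cell (1,4)='.' (+5 fires, +4 burnt)
Step 6: cell (1,4)='.' (+5 fires, +5 burnt)
Step 7: cell (1,4)='.' (+4 fires, +5 burnt)
Step 8: cell (1,4)='.' (+2 fires, +4 burnt)
Step 9: cell (1,4)='.' (+0 fires, +2 burnt)
  fire out at step 9

4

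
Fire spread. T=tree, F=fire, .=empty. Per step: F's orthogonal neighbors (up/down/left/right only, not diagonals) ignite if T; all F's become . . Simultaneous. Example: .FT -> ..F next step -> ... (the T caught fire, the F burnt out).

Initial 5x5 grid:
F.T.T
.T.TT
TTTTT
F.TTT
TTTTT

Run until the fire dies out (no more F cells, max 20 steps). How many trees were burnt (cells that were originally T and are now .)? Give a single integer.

Step 1: +2 fires, +2 burnt (F count now 2)
Step 2: +2 fires, +2 burnt (F count now 2)
Step 3: +3 fires, +2 burnt (F count now 3)
Step 4: +3 fires, +3 burnt (F count now 3)
Step 5: +4 fires, +3 burnt (F count now 4)
Step 6: +2 fires, +4 burnt (F count now 2)
Step 7: +1 fires, +2 burnt (F count now 1)
Step 8: +0 fires, +1 burnt (F count now 0)
Fire out after step 8
Initially T: 18, now '.': 24
Total burnt (originally-T cells now '.'): 17

Answer: 17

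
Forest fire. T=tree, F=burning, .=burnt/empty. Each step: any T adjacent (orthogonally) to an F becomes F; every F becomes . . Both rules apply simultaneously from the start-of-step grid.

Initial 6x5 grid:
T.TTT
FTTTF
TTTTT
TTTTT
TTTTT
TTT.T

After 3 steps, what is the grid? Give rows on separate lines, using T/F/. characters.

Step 1: 6 trees catch fire, 2 burn out
  F.TTF
  .FTF.
  FTTTF
  TTTTT
  TTTTT
  TTT.T
Step 2: 6 trees catch fire, 6 burn out
  ..TF.
  ..F..
  .FTF.
  FTTTF
  TTTTT
  TTT.T
Step 3: 6 trees catch fire, 6 burn out
  ..F..
  .....
  ..F..
  .FTF.
  FTTTF
  TTT.T

..F..
.....
..F..
.FTF.
FTTTF
TTT.T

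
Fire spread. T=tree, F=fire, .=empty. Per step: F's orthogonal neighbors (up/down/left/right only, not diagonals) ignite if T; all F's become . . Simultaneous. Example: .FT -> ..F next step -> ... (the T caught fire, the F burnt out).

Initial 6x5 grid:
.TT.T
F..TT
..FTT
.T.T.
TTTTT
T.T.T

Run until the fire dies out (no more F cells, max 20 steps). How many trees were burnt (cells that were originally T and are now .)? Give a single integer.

Step 1: +1 fires, +2 burnt (F count now 1)
Step 2: +3 fires, +1 burnt (F count now 3)
Step 3: +2 fires, +3 burnt (F count now 2)
Step 4: +3 fires, +2 burnt (F count now 3)
Step 5: +3 fires, +3 burnt (F count now 3)
Step 6: +2 fires, +3 burnt (F count now 2)
Step 7: +1 fires, +2 burnt (F count now 1)
Step 8: +0 fires, +1 burnt (F count now 0)
Fire out after step 8
Initially T: 17, now '.': 28
Total burnt (originally-T cells now '.'): 15

Answer: 15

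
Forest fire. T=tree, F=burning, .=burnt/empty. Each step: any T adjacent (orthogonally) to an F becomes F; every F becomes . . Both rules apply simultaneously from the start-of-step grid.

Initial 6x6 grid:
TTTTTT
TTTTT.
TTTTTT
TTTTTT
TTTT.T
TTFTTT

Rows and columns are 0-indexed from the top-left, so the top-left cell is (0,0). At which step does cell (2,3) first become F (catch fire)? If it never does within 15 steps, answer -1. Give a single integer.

Step 1: cell (2,3)='T' (+3 fires, +1 burnt)
Step 2: cell (2,3)='T' (+5 fires, +3 burnt)
Step 3: cell (2,3)='T' (+5 fires, +5 burnt)
Step 4: cell (2,3)='F' (+6 fires, +5 burnt)
  -> target ignites at step 4
Step 5: cell (2,3)='.' (+6 fires, +6 burnt)
Step 6: cell (2,3)='.' (+5 fires, +6 burnt)
Step 7: cell (2,3)='.' (+2 fires, +5 burnt)
Step 8: cell (2,3)='.' (+1 fires, +2 burnt)
Step 9: cell (2,3)='.' (+0 fires, +1 burnt)
  fire out at step 9

4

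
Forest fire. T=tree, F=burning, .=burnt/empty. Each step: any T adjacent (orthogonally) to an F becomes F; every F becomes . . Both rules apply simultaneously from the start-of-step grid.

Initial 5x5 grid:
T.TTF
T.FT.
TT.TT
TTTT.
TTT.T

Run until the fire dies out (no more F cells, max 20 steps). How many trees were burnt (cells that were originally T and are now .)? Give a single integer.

Step 1: +3 fires, +2 burnt (F count now 3)
Step 2: +1 fires, +3 burnt (F count now 1)
Step 3: +2 fires, +1 burnt (F count now 2)
Step 4: +1 fires, +2 burnt (F count now 1)
Step 5: +2 fires, +1 burnt (F count now 2)
Step 6: +3 fires, +2 burnt (F count now 3)
Step 7: +2 fires, +3 burnt (F count now 2)
Step 8: +1 fires, +2 burnt (F count now 1)
Step 9: +1 fires, +1 burnt (F count now 1)
Step 10: +0 fires, +1 burnt (F count now 0)
Fire out after step 10
Initially T: 17, now '.': 24
Total burnt (originally-T cells now '.'): 16

Answer: 16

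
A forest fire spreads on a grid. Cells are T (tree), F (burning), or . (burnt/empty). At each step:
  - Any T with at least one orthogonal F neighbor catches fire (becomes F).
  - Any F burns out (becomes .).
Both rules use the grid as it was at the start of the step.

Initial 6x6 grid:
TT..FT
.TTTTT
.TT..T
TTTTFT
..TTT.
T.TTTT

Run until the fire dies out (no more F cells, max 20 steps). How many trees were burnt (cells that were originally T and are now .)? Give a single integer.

Answer: 23

Derivation:
Step 1: +5 fires, +2 burnt (F count now 5)
Step 2: +6 fires, +5 burnt (F count now 6)
Step 3: +6 fires, +6 burnt (F count now 6)
Step 4: +4 fires, +6 burnt (F count now 4)
Step 5: +1 fires, +4 burnt (F count now 1)
Step 6: +1 fires, +1 burnt (F count now 1)
Step 7: +0 fires, +1 burnt (F count now 0)
Fire out after step 7
Initially T: 24, now '.': 35
Total burnt (originally-T cells now '.'): 23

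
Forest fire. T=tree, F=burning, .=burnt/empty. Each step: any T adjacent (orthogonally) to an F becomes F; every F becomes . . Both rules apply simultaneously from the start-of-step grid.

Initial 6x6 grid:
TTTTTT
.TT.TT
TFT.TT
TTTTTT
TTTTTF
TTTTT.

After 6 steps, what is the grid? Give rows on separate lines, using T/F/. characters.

Step 1: 6 trees catch fire, 2 burn out
  TTTTTT
  .FT.TT
  F.F.TT
  TFTTTF
  TTTTF.
  TTTTT.
Step 2: 9 trees catch fire, 6 burn out
  TFTTTT
  ..F.TT
  ....TF
  F.FTF.
  TFTF..
  TTTTF.
Step 3: 9 trees catch fire, 9 burn out
  F.FTTT
  ....TF
  ....F.
  ...F..
  F.F...
  TFTF..
Step 4: 5 trees catch fire, 9 burn out
  ...FTF
  ....F.
  ......
  ......
  ......
  F.F...
Step 5: 1 trees catch fire, 5 burn out
  ....F.
  ......
  ......
  ......
  ......
  ......
Step 6: 0 trees catch fire, 1 burn out
  ......
  ......
  ......
  ......
  ......
  ......

......
......
......
......
......
......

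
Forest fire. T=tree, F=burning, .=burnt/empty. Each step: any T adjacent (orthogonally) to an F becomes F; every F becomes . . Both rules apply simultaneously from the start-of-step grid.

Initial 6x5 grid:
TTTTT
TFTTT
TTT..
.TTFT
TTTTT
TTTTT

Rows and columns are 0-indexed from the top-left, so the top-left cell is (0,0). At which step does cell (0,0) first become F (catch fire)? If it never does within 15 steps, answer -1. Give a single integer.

Step 1: cell (0,0)='T' (+7 fires, +2 burnt)
Step 2: cell (0,0)='F' (+9 fires, +7 burnt)
  -> target ignites at step 2
Step 3: cell (0,0)='.' (+5 fires, +9 burnt)
Step 4: cell (0,0)='.' (+3 fires, +5 burnt)
Step 5: cell (0,0)='.' (+1 fires, +3 burnt)
Step 6: cell (0,0)='.' (+0 fires, +1 burnt)
  fire out at step 6

2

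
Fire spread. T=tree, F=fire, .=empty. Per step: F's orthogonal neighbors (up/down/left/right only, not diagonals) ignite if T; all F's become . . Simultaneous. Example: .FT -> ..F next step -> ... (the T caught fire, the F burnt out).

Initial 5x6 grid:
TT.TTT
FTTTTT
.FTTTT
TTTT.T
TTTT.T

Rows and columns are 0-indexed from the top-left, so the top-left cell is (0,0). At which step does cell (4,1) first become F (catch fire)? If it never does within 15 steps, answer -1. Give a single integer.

Step 1: cell (4,1)='T' (+4 fires, +2 burnt)
Step 2: cell (4,1)='F' (+6 fires, +4 burnt)
  -> target ignites at step 2
Step 3: cell (4,1)='.' (+5 fires, +6 burnt)
Step 4: cell (4,1)='.' (+4 fires, +5 burnt)
Step 5: cell (4,1)='.' (+3 fires, +4 burnt)
Step 6: cell (4,1)='.' (+2 fires, +3 burnt)
Step 7: cell (4,1)='.' (+0 fires, +2 burnt)
  fire out at step 7

2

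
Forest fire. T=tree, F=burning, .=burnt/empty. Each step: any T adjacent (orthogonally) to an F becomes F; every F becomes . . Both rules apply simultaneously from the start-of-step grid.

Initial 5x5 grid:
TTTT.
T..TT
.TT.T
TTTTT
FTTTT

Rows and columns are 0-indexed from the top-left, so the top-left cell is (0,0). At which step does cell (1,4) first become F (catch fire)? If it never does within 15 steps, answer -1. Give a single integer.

Step 1: cell (1,4)='T' (+2 fires, +1 burnt)
Step 2: cell (1,4)='T' (+2 fires, +2 burnt)
Step 3: cell (1,4)='T' (+3 fires, +2 burnt)
Step 4: cell (1,4)='T' (+3 fires, +3 burnt)
Step 5: cell (1,4)='T' (+1 fires, +3 burnt)
Step 6: cell (1,4)='T' (+1 fires, +1 burnt)
Step 7: cell (1,4)='F' (+1 fires, +1 burnt)
  -> target ignites at step 7
Step 8: cell (1,4)='.' (+1 fires, +1 burnt)
Step 9: cell (1,4)='.' (+1 fires, +1 burnt)
Step 10: cell (1,4)='.' (+1 fires, +1 burnt)
Step 11: cell (1,4)='.' (+1 fires, +1 burnt)
Step 12: cell (1,4)='.' (+1 fires, +1 burnt)
Step 13: cell (1,4)='.' (+1 fires, +1 burnt)
Step 14: cell (1,4)='.' (+0 fires, +1 burnt)
  fire out at step 14

7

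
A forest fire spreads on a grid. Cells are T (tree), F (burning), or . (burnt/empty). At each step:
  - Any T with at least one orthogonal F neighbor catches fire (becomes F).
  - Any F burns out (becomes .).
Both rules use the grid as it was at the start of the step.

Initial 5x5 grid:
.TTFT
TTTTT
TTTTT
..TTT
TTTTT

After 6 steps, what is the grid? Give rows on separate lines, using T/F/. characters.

Step 1: 3 trees catch fire, 1 burn out
  .TF.F
  TTTFT
  TTTTT
  ..TTT
  TTTTT
Step 2: 4 trees catch fire, 3 burn out
  .F...
  TTF.F
  TTTFT
  ..TTT
  TTTTT
Step 3: 4 trees catch fire, 4 burn out
  .....
  TF...
  TTF.F
  ..TFT
  TTTTT
Step 4: 5 trees catch fire, 4 burn out
  .....
  F....
  TF...
  ..F.F
  TTTFT
Step 5: 3 trees catch fire, 5 burn out
  .....
  .....
  F....
  .....
  TTF.F
Step 6: 1 trees catch fire, 3 burn out
  .....
  .....
  .....
  .....
  TF...

.....
.....
.....
.....
TF...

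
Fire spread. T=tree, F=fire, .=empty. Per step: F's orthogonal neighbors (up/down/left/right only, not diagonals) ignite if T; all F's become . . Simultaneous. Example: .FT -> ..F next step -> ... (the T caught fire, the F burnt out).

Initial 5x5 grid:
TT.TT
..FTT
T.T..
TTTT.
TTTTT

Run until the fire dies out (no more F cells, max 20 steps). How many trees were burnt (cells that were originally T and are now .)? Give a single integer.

Answer: 15

Derivation:
Step 1: +2 fires, +1 burnt (F count now 2)
Step 2: +3 fires, +2 burnt (F count now 3)
Step 3: +4 fires, +3 burnt (F count now 4)
Step 4: +3 fires, +4 burnt (F count now 3)
Step 5: +3 fires, +3 burnt (F count now 3)
Step 6: +0 fires, +3 burnt (F count now 0)
Fire out after step 6
Initially T: 17, now '.': 23
Total burnt (originally-T cells now '.'): 15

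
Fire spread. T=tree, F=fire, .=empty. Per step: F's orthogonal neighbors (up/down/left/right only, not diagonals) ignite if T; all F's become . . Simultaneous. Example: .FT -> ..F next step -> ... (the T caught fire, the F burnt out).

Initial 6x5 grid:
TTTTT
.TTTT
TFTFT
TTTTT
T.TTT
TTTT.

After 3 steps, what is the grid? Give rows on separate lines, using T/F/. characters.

Step 1: 7 trees catch fire, 2 burn out
  TTTTT
  .FTFT
  F.F.F
  TFTFT
  T.TTT
  TTTT.
Step 2: 8 trees catch fire, 7 burn out
  TFTFT
  ..F.F
  .....
  F.F.F
  T.TFT
  TTTT.
Step 3: 7 trees catch fire, 8 burn out
  F.F.F
  .....
  .....
  .....
  F.F.F
  TTTF.

F.F.F
.....
.....
.....
F.F.F
TTTF.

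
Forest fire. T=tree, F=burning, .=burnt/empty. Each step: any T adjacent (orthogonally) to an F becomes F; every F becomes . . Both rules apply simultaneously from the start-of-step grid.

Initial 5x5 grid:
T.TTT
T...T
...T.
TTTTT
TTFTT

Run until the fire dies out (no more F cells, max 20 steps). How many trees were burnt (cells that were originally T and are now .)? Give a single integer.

Step 1: +3 fires, +1 burnt (F count now 3)
Step 2: +4 fires, +3 burnt (F count now 4)
Step 3: +3 fires, +4 burnt (F count now 3)
Step 4: +0 fires, +3 burnt (F count now 0)
Fire out after step 4
Initially T: 16, now '.': 19
Total burnt (originally-T cells now '.'): 10

Answer: 10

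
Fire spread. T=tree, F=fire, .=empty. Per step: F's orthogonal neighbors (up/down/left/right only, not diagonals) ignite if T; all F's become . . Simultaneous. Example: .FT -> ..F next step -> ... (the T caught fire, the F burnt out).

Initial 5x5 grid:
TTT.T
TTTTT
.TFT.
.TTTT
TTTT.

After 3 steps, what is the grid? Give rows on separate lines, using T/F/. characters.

Step 1: 4 trees catch fire, 1 burn out
  TTT.T
  TTFTT
  .F.F.
  .TFTT
  TTTT.
Step 2: 6 trees catch fire, 4 burn out
  TTF.T
  TF.FT
  .....
  .F.FT
  TTFT.
Step 3: 6 trees catch fire, 6 burn out
  TF..T
  F...F
  .....
  ....F
  TF.F.

TF..T
F...F
.....
....F
TF.F.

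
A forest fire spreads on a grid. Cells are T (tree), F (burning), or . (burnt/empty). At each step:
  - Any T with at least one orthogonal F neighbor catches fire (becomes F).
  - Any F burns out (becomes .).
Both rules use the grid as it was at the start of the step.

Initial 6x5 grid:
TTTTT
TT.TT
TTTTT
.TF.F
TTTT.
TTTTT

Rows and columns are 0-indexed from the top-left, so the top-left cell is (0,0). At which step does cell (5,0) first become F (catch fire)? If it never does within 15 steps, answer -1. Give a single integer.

Step 1: cell (5,0)='T' (+4 fires, +2 burnt)
Step 2: cell (5,0)='T' (+6 fires, +4 burnt)
Step 3: cell (5,0)='T' (+7 fires, +6 burnt)
Step 4: cell (5,0)='F' (+5 fires, +7 burnt)
  -> target ignites at step 4
Step 5: cell (5,0)='.' (+2 fires, +5 burnt)
Step 6: cell (5,0)='.' (+0 fires, +2 burnt)
  fire out at step 6

4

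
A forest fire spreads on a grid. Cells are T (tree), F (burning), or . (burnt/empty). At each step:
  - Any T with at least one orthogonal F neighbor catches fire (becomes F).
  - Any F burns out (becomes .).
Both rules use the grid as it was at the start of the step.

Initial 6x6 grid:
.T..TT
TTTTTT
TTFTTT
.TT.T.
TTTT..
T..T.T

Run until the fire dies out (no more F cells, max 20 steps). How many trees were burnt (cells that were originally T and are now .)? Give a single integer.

Step 1: +4 fires, +1 burnt (F count now 4)
Step 2: +6 fires, +4 burnt (F count now 6)
Step 3: +7 fires, +6 burnt (F count now 7)
Step 4: +4 fires, +7 burnt (F count now 4)
Step 5: +2 fires, +4 burnt (F count now 2)
Step 6: +0 fires, +2 burnt (F count now 0)
Fire out after step 6
Initially T: 24, now '.': 35
Total burnt (originally-T cells now '.'): 23

Answer: 23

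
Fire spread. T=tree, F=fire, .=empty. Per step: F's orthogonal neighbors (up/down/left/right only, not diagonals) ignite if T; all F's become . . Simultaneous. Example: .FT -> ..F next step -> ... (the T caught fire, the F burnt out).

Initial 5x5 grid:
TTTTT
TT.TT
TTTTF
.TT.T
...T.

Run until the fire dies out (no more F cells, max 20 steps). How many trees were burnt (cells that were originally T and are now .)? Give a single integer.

Step 1: +3 fires, +1 burnt (F count now 3)
Step 2: +3 fires, +3 burnt (F count now 3)
Step 3: +3 fires, +3 burnt (F count now 3)
Step 4: +4 fires, +3 burnt (F count now 4)
Step 5: +2 fires, +4 burnt (F count now 2)
Step 6: +1 fires, +2 burnt (F count now 1)
Step 7: +0 fires, +1 burnt (F count now 0)
Fire out after step 7
Initially T: 17, now '.': 24
Total burnt (originally-T cells now '.'): 16

Answer: 16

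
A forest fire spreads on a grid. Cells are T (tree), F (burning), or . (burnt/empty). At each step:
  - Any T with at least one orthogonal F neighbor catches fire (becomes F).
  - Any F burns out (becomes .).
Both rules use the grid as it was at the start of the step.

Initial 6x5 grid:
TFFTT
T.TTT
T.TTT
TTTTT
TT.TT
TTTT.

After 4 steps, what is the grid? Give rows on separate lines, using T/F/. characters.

Step 1: 3 trees catch fire, 2 burn out
  F..FT
  T.FTT
  T.TTT
  TTTTT
  TT.TT
  TTTT.
Step 2: 4 trees catch fire, 3 burn out
  ....F
  F..FT
  T.FTT
  TTTTT
  TT.TT
  TTTT.
Step 3: 4 trees catch fire, 4 burn out
  .....
  ....F
  F..FT
  TTFTT
  TT.TT
  TTTT.
Step 4: 4 trees catch fire, 4 burn out
  .....
  .....
  ....F
  FF.FT
  TT.TT
  TTTT.

.....
.....
....F
FF.FT
TT.TT
TTTT.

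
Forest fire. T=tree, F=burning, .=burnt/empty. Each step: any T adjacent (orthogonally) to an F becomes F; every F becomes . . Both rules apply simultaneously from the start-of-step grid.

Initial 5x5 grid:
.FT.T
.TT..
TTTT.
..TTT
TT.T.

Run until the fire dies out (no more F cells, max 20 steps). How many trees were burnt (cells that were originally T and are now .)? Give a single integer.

Answer: 11

Derivation:
Step 1: +2 fires, +1 burnt (F count now 2)
Step 2: +2 fires, +2 burnt (F count now 2)
Step 3: +2 fires, +2 burnt (F count now 2)
Step 4: +2 fires, +2 burnt (F count now 2)
Step 5: +1 fires, +2 burnt (F count now 1)
Step 6: +2 fires, +1 burnt (F count now 2)
Step 7: +0 fires, +2 burnt (F count now 0)
Fire out after step 7
Initially T: 14, now '.': 22
Total burnt (originally-T cells now '.'): 11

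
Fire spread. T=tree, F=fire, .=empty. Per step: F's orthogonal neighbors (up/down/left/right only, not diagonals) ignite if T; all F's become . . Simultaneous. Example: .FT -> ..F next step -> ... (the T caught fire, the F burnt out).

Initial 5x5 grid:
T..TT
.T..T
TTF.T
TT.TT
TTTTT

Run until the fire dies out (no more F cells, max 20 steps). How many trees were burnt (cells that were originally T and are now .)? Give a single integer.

Step 1: +1 fires, +1 burnt (F count now 1)
Step 2: +3 fires, +1 burnt (F count now 3)
Step 3: +2 fires, +3 burnt (F count now 2)
Step 4: +2 fires, +2 burnt (F count now 2)
Step 5: +1 fires, +2 burnt (F count now 1)
Step 6: +2 fires, +1 burnt (F count now 2)
Step 7: +1 fires, +2 burnt (F count now 1)
Step 8: +1 fires, +1 burnt (F count now 1)
Step 9: +1 fires, +1 burnt (F count now 1)
Step 10: +1 fires, +1 burnt (F count now 1)
Step 11: +1 fires, +1 burnt (F count now 1)
Step 12: +0 fires, +1 burnt (F count now 0)
Fire out after step 12
Initially T: 17, now '.': 24
Total burnt (originally-T cells now '.'): 16

Answer: 16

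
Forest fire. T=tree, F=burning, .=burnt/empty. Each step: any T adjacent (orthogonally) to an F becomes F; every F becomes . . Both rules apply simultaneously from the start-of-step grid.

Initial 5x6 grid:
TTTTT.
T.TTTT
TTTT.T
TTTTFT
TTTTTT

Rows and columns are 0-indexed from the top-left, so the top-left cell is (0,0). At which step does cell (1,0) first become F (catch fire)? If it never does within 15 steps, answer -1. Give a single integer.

Step 1: cell (1,0)='T' (+3 fires, +1 burnt)
Step 2: cell (1,0)='T' (+5 fires, +3 burnt)
Step 3: cell (1,0)='T' (+5 fires, +5 burnt)
Step 4: cell (1,0)='T' (+6 fires, +5 burnt)
Step 5: cell (1,0)='T' (+4 fires, +6 burnt)
Step 6: cell (1,0)='F' (+2 fires, +4 burnt)
  -> target ignites at step 6
Step 7: cell (1,0)='.' (+1 fires, +2 burnt)
Step 8: cell (1,0)='.' (+0 fires, +1 burnt)
  fire out at step 8

6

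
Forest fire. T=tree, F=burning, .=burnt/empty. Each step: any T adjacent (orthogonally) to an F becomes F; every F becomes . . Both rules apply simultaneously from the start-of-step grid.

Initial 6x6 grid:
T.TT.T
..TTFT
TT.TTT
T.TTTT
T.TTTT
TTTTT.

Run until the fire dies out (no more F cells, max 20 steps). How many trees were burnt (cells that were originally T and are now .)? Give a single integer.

Answer: 26

Derivation:
Step 1: +3 fires, +1 burnt (F count now 3)
Step 2: +6 fires, +3 burnt (F count now 6)
Step 3: +4 fires, +6 burnt (F count now 4)
Step 4: +4 fires, +4 burnt (F count now 4)
Step 5: +2 fires, +4 burnt (F count now 2)
Step 6: +1 fires, +2 burnt (F count now 1)
Step 7: +1 fires, +1 burnt (F count now 1)
Step 8: +1 fires, +1 burnt (F count now 1)
Step 9: +1 fires, +1 burnt (F count now 1)
Step 10: +1 fires, +1 burnt (F count now 1)
Step 11: +1 fires, +1 burnt (F count now 1)
Step 12: +1 fires, +1 burnt (F count now 1)
Step 13: +0 fires, +1 burnt (F count now 0)
Fire out after step 13
Initially T: 27, now '.': 35
Total burnt (originally-T cells now '.'): 26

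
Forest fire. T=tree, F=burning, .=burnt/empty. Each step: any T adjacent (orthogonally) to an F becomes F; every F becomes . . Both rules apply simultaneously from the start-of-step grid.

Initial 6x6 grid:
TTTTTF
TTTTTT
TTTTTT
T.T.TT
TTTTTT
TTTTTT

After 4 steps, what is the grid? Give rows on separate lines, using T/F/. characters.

Step 1: 2 trees catch fire, 1 burn out
  TTTTF.
  TTTTTF
  TTTTTT
  T.T.TT
  TTTTTT
  TTTTTT
Step 2: 3 trees catch fire, 2 burn out
  TTTF..
  TTTTF.
  TTTTTF
  T.T.TT
  TTTTTT
  TTTTTT
Step 3: 4 trees catch fire, 3 burn out
  TTF...
  TTTF..
  TTTTF.
  T.T.TF
  TTTTTT
  TTTTTT
Step 4: 5 trees catch fire, 4 burn out
  TF....
  TTF...
  TTTF..
  T.T.F.
  TTTTTF
  TTTTTT

TF....
TTF...
TTTF..
T.T.F.
TTTTTF
TTTTTT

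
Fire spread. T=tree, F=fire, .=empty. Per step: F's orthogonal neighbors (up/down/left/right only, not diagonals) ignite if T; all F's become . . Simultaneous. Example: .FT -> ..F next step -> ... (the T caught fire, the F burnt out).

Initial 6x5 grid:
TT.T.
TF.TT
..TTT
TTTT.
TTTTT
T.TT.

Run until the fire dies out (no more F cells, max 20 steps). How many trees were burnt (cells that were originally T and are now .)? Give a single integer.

Step 1: +2 fires, +1 burnt (F count now 2)
Step 2: +1 fires, +2 burnt (F count now 1)
Step 3: +0 fires, +1 burnt (F count now 0)
Fire out after step 3
Initially T: 21, now '.': 12
Total burnt (originally-T cells now '.'): 3

Answer: 3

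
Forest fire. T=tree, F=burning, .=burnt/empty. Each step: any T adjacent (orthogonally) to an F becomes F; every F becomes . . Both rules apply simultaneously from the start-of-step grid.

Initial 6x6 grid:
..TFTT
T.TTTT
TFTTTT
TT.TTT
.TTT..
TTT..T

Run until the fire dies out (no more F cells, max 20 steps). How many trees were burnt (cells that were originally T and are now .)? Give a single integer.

Answer: 24

Derivation:
Step 1: +6 fires, +2 burnt (F count now 6)
Step 2: +7 fires, +6 burnt (F count now 7)
Step 3: +5 fires, +7 burnt (F count now 5)
Step 4: +5 fires, +5 burnt (F count now 5)
Step 5: +1 fires, +5 burnt (F count now 1)
Step 6: +0 fires, +1 burnt (F count now 0)
Fire out after step 6
Initially T: 25, now '.': 35
Total burnt (originally-T cells now '.'): 24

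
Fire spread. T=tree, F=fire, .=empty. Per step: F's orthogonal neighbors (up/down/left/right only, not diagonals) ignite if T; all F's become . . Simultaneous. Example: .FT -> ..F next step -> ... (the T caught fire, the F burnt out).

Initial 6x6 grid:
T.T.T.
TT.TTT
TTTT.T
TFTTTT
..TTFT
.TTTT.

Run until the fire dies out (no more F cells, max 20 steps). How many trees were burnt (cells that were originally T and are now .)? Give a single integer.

Step 1: +7 fires, +2 burnt (F count now 7)
Step 2: +7 fires, +7 burnt (F count now 7)
Step 3: +4 fires, +7 burnt (F count now 4)
Step 4: +4 fires, +4 burnt (F count now 4)
Step 5: +1 fires, +4 burnt (F count now 1)
Step 6: +1 fires, +1 burnt (F count now 1)
Step 7: +0 fires, +1 burnt (F count now 0)
Fire out after step 7
Initially T: 25, now '.': 35
Total burnt (originally-T cells now '.'): 24

Answer: 24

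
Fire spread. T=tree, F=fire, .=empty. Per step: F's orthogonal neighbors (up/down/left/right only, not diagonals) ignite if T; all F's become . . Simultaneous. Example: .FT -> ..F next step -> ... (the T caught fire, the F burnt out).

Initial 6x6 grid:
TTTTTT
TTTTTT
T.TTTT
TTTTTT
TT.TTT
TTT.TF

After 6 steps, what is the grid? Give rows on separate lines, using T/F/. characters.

Step 1: 2 trees catch fire, 1 burn out
  TTTTTT
  TTTTTT
  T.TTTT
  TTTTTT
  TT.TTF
  TTT.F.
Step 2: 2 trees catch fire, 2 burn out
  TTTTTT
  TTTTTT
  T.TTTT
  TTTTTF
  TT.TF.
  TTT...
Step 3: 3 trees catch fire, 2 burn out
  TTTTTT
  TTTTTT
  T.TTTF
  TTTTF.
  TT.F..
  TTT...
Step 4: 3 trees catch fire, 3 burn out
  TTTTTT
  TTTTTF
  T.TTF.
  TTTF..
  TT....
  TTT...
Step 5: 4 trees catch fire, 3 burn out
  TTTTTF
  TTTTF.
  T.TF..
  TTF...
  TT....
  TTT...
Step 6: 4 trees catch fire, 4 burn out
  TTTTF.
  TTTF..
  T.F...
  TF....
  TT....
  TTT...

TTTTF.
TTTF..
T.F...
TF....
TT....
TTT...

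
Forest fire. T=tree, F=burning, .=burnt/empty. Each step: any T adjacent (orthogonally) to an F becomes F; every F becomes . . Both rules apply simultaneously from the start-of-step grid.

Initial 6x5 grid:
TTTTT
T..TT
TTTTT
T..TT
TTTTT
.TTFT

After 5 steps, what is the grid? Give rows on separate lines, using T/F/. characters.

Step 1: 3 trees catch fire, 1 burn out
  TTTTT
  T..TT
  TTTTT
  T..TT
  TTTFT
  .TF.F
Step 2: 4 trees catch fire, 3 burn out
  TTTTT
  T..TT
  TTTTT
  T..FT
  TTF.F
  .F...
Step 3: 3 trees catch fire, 4 burn out
  TTTTT
  T..TT
  TTTFT
  T...F
  TF...
  .....
Step 4: 4 trees catch fire, 3 burn out
  TTTTT
  T..FT
  TTF.F
  T....
  F....
  .....
Step 5: 4 trees catch fire, 4 burn out
  TTTFT
  T...F
  TF...
  F....
  .....
  .....

TTTFT
T...F
TF...
F....
.....
.....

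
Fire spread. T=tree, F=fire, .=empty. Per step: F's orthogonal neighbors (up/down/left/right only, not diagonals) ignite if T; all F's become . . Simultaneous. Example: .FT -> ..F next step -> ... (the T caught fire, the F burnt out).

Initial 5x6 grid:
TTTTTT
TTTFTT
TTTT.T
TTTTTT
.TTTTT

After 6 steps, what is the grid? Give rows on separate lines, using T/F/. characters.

Step 1: 4 trees catch fire, 1 burn out
  TTTFTT
  TTF.FT
  TTTF.T
  TTTTTT
  .TTTTT
Step 2: 6 trees catch fire, 4 burn out
  TTF.FT
  TF...F
  TTF..T
  TTTFTT
  .TTTTT
Step 3: 8 trees catch fire, 6 burn out
  TF...F
  F.....
  TF...F
  TTF.FT
  .TTFTT
Step 4: 6 trees catch fire, 8 burn out
  F.....
  ......
  F.....
  TF...F
  .TF.FT
Step 5: 3 trees catch fire, 6 burn out
  ......
  ......
  ......
  F.....
  .F...F
Step 6: 0 trees catch fire, 3 burn out
  ......
  ......
  ......
  ......
  ......

......
......
......
......
......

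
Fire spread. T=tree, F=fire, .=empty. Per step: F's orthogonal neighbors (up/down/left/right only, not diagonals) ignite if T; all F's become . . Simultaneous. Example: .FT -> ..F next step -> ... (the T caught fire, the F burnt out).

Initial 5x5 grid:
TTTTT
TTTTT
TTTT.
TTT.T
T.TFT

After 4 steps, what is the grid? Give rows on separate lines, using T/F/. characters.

Step 1: 2 trees catch fire, 1 burn out
  TTTTT
  TTTTT
  TTTT.
  TTT.T
  T.F.F
Step 2: 2 trees catch fire, 2 burn out
  TTTTT
  TTTTT
  TTTT.
  TTF.F
  T....
Step 3: 2 trees catch fire, 2 burn out
  TTTTT
  TTTTT
  TTFT.
  TF...
  T....
Step 4: 4 trees catch fire, 2 burn out
  TTTTT
  TTFTT
  TF.F.
  F....
  T....

TTTTT
TTFTT
TF.F.
F....
T....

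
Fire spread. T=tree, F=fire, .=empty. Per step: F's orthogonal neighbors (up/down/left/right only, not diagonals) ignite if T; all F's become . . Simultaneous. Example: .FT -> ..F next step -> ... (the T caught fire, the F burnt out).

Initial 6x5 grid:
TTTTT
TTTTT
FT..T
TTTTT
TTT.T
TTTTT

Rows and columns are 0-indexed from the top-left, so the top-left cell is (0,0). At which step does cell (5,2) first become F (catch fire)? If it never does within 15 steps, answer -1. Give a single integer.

Step 1: cell (5,2)='T' (+3 fires, +1 burnt)
Step 2: cell (5,2)='T' (+4 fires, +3 burnt)
Step 3: cell (5,2)='T' (+5 fires, +4 burnt)
Step 4: cell (5,2)='T' (+5 fires, +5 burnt)
Step 5: cell (5,2)='F' (+4 fires, +5 burnt)
  -> target ignites at step 5
Step 6: cell (5,2)='.' (+4 fires, +4 burnt)
Step 7: cell (5,2)='.' (+1 fires, +4 burnt)
Step 8: cell (5,2)='.' (+0 fires, +1 burnt)
  fire out at step 8

5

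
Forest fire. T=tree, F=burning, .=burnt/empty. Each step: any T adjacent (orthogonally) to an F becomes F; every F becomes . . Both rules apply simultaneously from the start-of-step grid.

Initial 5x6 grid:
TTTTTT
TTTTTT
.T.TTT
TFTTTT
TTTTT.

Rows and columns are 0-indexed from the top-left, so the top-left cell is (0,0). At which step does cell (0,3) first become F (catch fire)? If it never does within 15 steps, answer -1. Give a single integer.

Step 1: cell (0,3)='T' (+4 fires, +1 burnt)
Step 2: cell (0,3)='T' (+4 fires, +4 burnt)
Step 3: cell (0,3)='T' (+6 fires, +4 burnt)
Step 4: cell (0,3)='T' (+6 fires, +6 burnt)
Step 5: cell (0,3)='F' (+3 fires, +6 burnt)
  -> target ignites at step 5
Step 6: cell (0,3)='.' (+2 fires, +3 burnt)
Step 7: cell (0,3)='.' (+1 fires, +2 burnt)
Step 8: cell (0,3)='.' (+0 fires, +1 burnt)
  fire out at step 8

5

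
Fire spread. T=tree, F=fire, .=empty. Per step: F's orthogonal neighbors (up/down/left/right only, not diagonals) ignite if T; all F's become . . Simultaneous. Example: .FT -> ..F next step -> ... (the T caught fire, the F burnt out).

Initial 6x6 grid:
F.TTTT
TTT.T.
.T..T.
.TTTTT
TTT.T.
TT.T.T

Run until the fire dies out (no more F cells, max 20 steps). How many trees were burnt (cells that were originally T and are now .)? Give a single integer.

Answer: 21

Derivation:
Step 1: +1 fires, +1 burnt (F count now 1)
Step 2: +1 fires, +1 burnt (F count now 1)
Step 3: +2 fires, +1 burnt (F count now 2)
Step 4: +2 fires, +2 burnt (F count now 2)
Step 5: +3 fires, +2 burnt (F count now 3)
Step 6: +5 fires, +3 burnt (F count now 5)
Step 7: +4 fires, +5 burnt (F count now 4)
Step 8: +3 fires, +4 burnt (F count now 3)
Step 9: +0 fires, +3 burnt (F count now 0)
Fire out after step 9
Initially T: 23, now '.': 34
Total burnt (originally-T cells now '.'): 21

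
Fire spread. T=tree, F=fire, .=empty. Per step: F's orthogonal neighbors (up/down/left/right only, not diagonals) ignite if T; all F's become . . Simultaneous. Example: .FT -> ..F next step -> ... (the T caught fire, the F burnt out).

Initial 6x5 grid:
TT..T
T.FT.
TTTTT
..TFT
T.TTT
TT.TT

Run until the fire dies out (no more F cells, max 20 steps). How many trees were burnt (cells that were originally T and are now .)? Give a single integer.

Step 1: +6 fires, +2 burnt (F count now 6)
Step 2: +5 fires, +6 burnt (F count now 5)
Step 3: +2 fires, +5 burnt (F count now 2)
Step 4: +1 fires, +2 burnt (F count now 1)
Step 5: +1 fires, +1 burnt (F count now 1)
Step 6: +1 fires, +1 burnt (F count now 1)
Step 7: +0 fires, +1 burnt (F count now 0)
Fire out after step 7
Initially T: 20, now '.': 26
Total burnt (originally-T cells now '.'): 16

Answer: 16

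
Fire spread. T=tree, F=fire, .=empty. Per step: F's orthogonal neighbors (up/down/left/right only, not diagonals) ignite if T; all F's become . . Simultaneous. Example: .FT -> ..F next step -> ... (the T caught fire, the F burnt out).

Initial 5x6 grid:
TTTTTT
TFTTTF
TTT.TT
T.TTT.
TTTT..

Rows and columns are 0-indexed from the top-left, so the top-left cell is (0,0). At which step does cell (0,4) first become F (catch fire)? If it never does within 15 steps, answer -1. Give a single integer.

Step 1: cell (0,4)='T' (+7 fires, +2 burnt)
Step 2: cell (0,4)='F' (+7 fires, +7 burnt)
  -> target ignites at step 2
Step 3: cell (0,4)='.' (+4 fires, +7 burnt)
Step 4: cell (0,4)='.' (+3 fires, +4 burnt)
Step 5: cell (0,4)='.' (+2 fires, +3 burnt)
Step 6: cell (0,4)='.' (+0 fires, +2 burnt)
  fire out at step 6

2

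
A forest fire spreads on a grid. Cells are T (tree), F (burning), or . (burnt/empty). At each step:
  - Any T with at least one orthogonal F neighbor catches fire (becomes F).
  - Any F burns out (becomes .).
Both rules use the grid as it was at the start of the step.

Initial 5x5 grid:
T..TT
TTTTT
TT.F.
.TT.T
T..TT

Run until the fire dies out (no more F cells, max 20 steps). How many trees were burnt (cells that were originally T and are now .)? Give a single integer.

Step 1: +1 fires, +1 burnt (F count now 1)
Step 2: +3 fires, +1 burnt (F count now 3)
Step 3: +2 fires, +3 burnt (F count now 2)
Step 4: +2 fires, +2 burnt (F count now 2)
Step 5: +3 fires, +2 burnt (F count now 3)
Step 6: +1 fires, +3 burnt (F count now 1)
Step 7: +0 fires, +1 burnt (F count now 0)
Fire out after step 7
Initially T: 16, now '.': 21
Total burnt (originally-T cells now '.'): 12

Answer: 12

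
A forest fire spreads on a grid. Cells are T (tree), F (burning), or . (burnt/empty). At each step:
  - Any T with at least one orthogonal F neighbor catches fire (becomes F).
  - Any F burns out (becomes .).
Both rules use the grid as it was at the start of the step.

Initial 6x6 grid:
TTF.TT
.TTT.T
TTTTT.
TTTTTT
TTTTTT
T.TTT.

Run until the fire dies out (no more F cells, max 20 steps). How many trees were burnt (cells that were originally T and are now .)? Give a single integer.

Step 1: +2 fires, +1 burnt (F count now 2)
Step 2: +4 fires, +2 burnt (F count now 4)
Step 3: +3 fires, +4 burnt (F count now 3)
Step 4: +5 fires, +3 burnt (F count now 5)
Step 5: +5 fires, +5 burnt (F count now 5)
Step 6: +4 fires, +5 burnt (F count now 4)
Step 7: +3 fires, +4 burnt (F count now 3)
Step 8: +0 fires, +3 burnt (F count now 0)
Fire out after step 8
Initially T: 29, now '.': 33
Total burnt (originally-T cells now '.'): 26

Answer: 26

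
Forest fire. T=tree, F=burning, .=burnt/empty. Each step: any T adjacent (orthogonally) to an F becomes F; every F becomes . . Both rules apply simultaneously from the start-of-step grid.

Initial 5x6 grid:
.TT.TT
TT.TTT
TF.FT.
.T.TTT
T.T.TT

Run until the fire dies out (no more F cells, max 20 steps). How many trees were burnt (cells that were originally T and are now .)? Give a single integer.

Answer: 17

Derivation:
Step 1: +6 fires, +2 burnt (F count now 6)
Step 2: +4 fires, +6 burnt (F count now 4)
Step 3: +5 fires, +4 burnt (F count now 5)
Step 4: +2 fires, +5 burnt (F count now 2)
Step 5: +0 fires, +2 burnt (F count now 0)
Fire out after step 5
Initially T: 19, now '.': 28
Total burnt (originally-T cells now '.'): 17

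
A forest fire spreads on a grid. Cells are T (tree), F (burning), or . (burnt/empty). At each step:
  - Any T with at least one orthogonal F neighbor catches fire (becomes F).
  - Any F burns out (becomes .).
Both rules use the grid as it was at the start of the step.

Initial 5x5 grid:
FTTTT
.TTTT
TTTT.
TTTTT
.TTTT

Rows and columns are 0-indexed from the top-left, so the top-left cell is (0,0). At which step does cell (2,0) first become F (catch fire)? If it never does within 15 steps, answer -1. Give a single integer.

Step 1: cell (2,0)='T' (+1 fires, +1 burnt)
Step 2: cell (2,0)='T' (+2 fires, +1 burnt)
Step 3: cell (2,0)='T' (+3 fires, +2 burnt)
Step 4: cell (2,0)='F' (+5 fires, +3 burnt)
  -> target ignites at step 4
Step 5: cell (2,0)='.' (+5 fires, +5 burnt)
Step 6: cell (2,0)='.' (+2 fires, +5 burnt)
Step 7: cell (2,0)='.' (+2 fires, +2 burnt)
Step 8: cell (2,0)='.' (+1 fires, +2 burnt)
Step 9: cell (2,0)='.' (+0 fires, +1 burnt)
  fire out at step 9

4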